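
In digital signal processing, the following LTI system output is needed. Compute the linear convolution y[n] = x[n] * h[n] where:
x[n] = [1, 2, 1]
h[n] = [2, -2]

y[n] = sum_k x[k]*h[n-k]. Output length = len(x) + len(h) - 1 = 3 + 2 - 1 = 4.
y[0] = 1*2 = 2
y[1] = 2*2 + 1*-2 = 2
y[2] = 1*2 + 2*-2 = -2
y[3] = 1*-2 = -2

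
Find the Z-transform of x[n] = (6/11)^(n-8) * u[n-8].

Time-shifting property: if X(z) = Z{x[n]}, then Z{x[n-d]} = z^(-d) * X(z)
X(z) = z/(z - 6/11) for x[n] = (6/11)^n * u[n]
Z{x[n-8]} = z^(-8) * z/(z - 6/11) = z^(-7)/(z - 6/11)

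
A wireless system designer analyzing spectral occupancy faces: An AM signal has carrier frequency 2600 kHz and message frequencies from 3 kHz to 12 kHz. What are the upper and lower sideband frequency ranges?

Upper sideband (USB) = fc + [fm_low, fm_high] = 2600 + [3, 12] = [2603, 2612] kHz
Lower sideband (LSB) = fc - [fm_high, fm_low] = 2600 - [12, 3] = [2588, 2597] kHz
Total occupied spectrum: 2588 kHz to 2612 kHz (plus carrier at 2600 kHz)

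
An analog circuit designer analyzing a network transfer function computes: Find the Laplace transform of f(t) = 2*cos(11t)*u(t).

Standard pair: cos(wt)*u(t) <-> s/(s^2+w^2)
With w = 11: L{2*cos(11t)*u(t)} = 2s/(s^2+121)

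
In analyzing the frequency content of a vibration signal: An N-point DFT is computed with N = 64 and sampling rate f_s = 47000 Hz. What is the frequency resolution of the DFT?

DFT frequency resolution = f_s / N
= 47000 / 64 = 5875/8 Hz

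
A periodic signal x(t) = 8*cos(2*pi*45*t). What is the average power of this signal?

Average power of A*cos(wt) is A^2/2.
P = 8^2 / 2 = 64/2 = 32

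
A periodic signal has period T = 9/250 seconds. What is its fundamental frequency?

The fundamental frequency is the reciprocal of the period.
f = 1/T = 1/(9/250) = 250/9 Hz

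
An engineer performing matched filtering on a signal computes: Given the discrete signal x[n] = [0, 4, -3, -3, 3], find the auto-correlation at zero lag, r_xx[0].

The auto-correlation at zero lag r_xx[0] equals the signal energy.
r_xx[0] = sum of x[n]^2 = 0^2 + 4^2 + (-3)^2 + (-3)^2 + 3^2
= 0 + 16 + 9 + 9 + 9 = 43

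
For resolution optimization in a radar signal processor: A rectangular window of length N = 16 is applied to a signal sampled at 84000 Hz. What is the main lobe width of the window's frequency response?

For a rectangular window of length N,
the main lobe width in frequency is 2*f_s/N.
= 2*84000/16 = 10500 Hz
This determines the minimum frequency separation for resolving two sinusoids.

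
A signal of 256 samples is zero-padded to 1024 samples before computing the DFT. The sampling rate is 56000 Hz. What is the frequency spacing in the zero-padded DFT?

Original DFT: N = 256, resolution = f_s/N = 56000/256 = 875/4 Hz
Zero-padded DFT: N = 1024, resolution = f_s/N = 56000/1024 = 875/16 Hz
Zero-padding interpolates the spectrum (finer frequency grid)
but does NOT improve the true spectral resolution (ability to resolve close frequencies).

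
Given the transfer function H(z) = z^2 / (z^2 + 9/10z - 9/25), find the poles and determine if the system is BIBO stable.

Poles are roots of the denominator: z^2 + 9/10z - 9/25 = 0.
Quadratic formula: z = [-(9/10) +/- sqrt((9/10)^2 - 4*(-9/25))] / 2
Discriminant = 81/100 + 36/25 = 9/4; sqrt = 3/2.
z = (-9/10 +/- 3/2) / 2 => z = 3/10 or z = -6/5.
|p1| = 6/5, |p2| = 3/10.
For BIBO stability, all poles must lie inside the unit circle (|p| < 1).
System is UNSTABLE since at least one |p| >= 1.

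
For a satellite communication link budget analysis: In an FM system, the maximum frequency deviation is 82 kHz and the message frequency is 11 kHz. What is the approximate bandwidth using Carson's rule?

Carson's rule: BW = 2*(delta_f + f_m)
= 2*(82 + 11) kHz = 186 kHz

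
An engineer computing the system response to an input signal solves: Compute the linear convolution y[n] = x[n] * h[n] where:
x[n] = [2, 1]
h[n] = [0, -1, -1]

y[n] = sum_k x[k]*h[n-k]. Output length = len(x) + len(h) - 1 = 2 + 3 - 1 = 4.
y[0] = 2*0 = 0
y[1] = 1*0 + 2*-1 = -2
y[2] = 1*-1 + 2*-1 = -3
y[3] = 1*-1 = -1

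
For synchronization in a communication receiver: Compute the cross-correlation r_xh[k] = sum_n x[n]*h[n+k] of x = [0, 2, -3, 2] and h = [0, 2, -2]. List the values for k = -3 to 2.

Both sequences indexed from 0 and zero outside their support.
Lags with overlap: k = -3 to 2.
  r_xh[-3] = x[3]*h[0] = 0
  r_xh[-2] = x[2]*h[0] + x[3]*h[1] = 4
  r_xh[-1] = x[1]*h[0] + x[2]*h[1] + x[3]*h[2] = -10
  r_xh[0] = x[0]*h[0] + x[1]*h[1] + x[2]*h[2] = 10
  r_xh[1] = x[0]*h[1] + x[1]*h[2] = -4
  r_xh[2] = x[0]*h[2] = 0
r_xh = [0, 4, -10, 10, -4, 0] (for k = -3, ..., 2)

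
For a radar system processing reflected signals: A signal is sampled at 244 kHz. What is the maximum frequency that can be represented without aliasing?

The maximum frequency that can be represented without aliasing
is the Nyquist frequency: f_max = f_s / 2 = 244 kHz / 2 = 122 kHz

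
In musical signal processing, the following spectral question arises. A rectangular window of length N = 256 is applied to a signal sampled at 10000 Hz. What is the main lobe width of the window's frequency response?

For a rectangular window of length N,
the main lobe width in frequency is 2*f_s/N.
= 2*10000/256 = 625/8 Hz
This determines the minimum frequency separation for resolving two sinusoids.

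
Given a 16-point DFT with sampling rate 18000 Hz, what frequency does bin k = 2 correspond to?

The frequency of DFT bin k is: f_k = k * f_s / N
f_2 = 2 * 18000 / 16 = 2250 Hz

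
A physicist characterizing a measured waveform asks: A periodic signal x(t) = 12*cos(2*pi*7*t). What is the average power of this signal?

Average power of A*cos(wt) is A^2/2.
P = 12^2 / 2 = 144/2 = 72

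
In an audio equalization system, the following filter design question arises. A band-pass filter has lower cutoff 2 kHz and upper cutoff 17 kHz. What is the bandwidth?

Bandwidth = f_high - f_low
= 17 kHz - 2 kHz = 15 kHz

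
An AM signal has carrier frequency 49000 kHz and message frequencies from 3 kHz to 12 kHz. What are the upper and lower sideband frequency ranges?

Upper sideband (USB) = fc + [fm_low, fm_high] = 49000 + [3, 12] = [49003, 49012] kHz
Lower sideband (LSB) = fc - [fm_high, fm_low] = 49000 - [12, 3] = [48988, 48997] kHz
Total occupied spectrum: 48988 kHz to 49012 kHz (plus carrier at 49000 kHz)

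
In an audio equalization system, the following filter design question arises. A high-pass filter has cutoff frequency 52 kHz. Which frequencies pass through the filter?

A high-pass filter passes all frequencies above the cutoff frequency 52 kHz and attenuates lower frequencies.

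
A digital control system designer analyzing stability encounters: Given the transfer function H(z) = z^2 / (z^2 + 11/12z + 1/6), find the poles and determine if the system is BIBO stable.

Poles are roots of the denominator: z^2 + 11/12z + 1/6 = 0.
Quadratic formula: z = [-(11/12) +/- sqrt((11/12)^2 - 4*(1/6))] / 2
Discriminant = 121/144 - 2/3 = 25/144; sqrt = 5/12.
z = (-11/12 +/- 5/12) / 2 => z = -1/4 or z = -2/3.
|p1| = 1/4, |p2| = 2/3.
For BIBO stability, all poles must lie inside the unit circle (|p| < 1).
System is STABLE since both |p| < 1.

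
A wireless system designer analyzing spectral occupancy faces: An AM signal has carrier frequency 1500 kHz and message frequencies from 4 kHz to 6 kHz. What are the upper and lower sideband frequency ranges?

Upper sideband (USB) = fc + [fm_low, fm_high] = 1500 + [4, 6] = [1504, 1506] kHz
Lower sideband (LSB) = fc - [fm_high, fm_low] = 1500 - [6, 4] = [1494, 1496] kHz
Total occupied spectrum: 1494 kHz to 1506 kHz (plus carrier at 1500 kHz)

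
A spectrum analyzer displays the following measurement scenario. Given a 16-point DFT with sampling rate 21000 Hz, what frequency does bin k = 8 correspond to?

The frequency of DFT bin k is: f_k = k * f_s / N
f_8 = 8 * 21000 / 16 = 10500 Hz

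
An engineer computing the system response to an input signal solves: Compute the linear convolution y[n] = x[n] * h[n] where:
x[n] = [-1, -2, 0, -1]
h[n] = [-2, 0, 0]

y[n] = sum_k x[k]*h[n-k]. Output length = len(x) + len(h) - 1 = 4 + 3 - 1 = 6.
y[0] = -1*-2 = 2
y[1] = -2*-2 + -1*0 = 4
y[2] = 0*-2 + -2*0 + -1*0 = 0
y[3] = -1*-2 + 0*0 + -2*0 = 2
y[4] = -1*0 + 0*0 = 0
y[5] = -1*0 = 0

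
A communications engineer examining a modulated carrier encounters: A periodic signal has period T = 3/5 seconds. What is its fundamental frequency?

The fundamental frequency is the reciprocal of the period.
f = 1/T = 1/(3/5) = 5/3 Hz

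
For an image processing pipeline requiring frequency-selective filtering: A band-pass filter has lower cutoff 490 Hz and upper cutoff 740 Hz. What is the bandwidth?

Bandwidth = f_high - f_low
= 740 Hz - 490 Hz = 250 Hz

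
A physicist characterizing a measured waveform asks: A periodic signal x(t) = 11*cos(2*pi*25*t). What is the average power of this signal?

Average power of A*cos(wt) is A^2/2.
P = 11^2 / 2 = 121/2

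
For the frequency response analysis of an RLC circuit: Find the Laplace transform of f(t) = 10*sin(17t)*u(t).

Standard pair: sin(wt)*u(t) <-> w/(s^2+w^2)
With w = 17: L{10*sin(17t)*u(t)} = 170/(s^2+289)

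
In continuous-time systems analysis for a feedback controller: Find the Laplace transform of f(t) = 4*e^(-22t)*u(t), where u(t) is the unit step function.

Standard Laplace transform pair:
e^(-at)*u(t) <-> 1/(s+a)
With a = 22: L{4*e^(-22t)*u(t)} = 4/(s+22), ROC: Re(s) > -22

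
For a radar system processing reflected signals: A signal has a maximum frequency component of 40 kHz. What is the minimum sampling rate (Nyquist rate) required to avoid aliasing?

By the Nyquist-Shannon sampling theorem,
the minimum sampling rate (Nyquist rate) must be at least 2 * f_max.
Nyquist rate = 2 * 40 kHz = 80 kHz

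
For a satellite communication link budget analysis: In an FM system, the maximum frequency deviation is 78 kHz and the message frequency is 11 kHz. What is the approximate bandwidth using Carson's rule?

Carson's rule: BW = 2*(delta_f + f_m)
= 2*(78 + 11) kHz = 178 kHz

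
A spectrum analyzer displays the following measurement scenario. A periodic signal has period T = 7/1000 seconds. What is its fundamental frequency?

The fundamental frequency is the reciprocal of the period.
f = 1/T = 1/(7/1000) = 1000/7 Hz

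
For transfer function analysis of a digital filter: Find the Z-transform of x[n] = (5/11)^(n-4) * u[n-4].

Time-shifting property: if X(z) = Z{x[n]}, then Z{x[n-d]} = z^(-d) * X(z)
X(z) = z/(z - 5/11) for x[n] = (5/11)^n * u[n]
Z{x[n-4]} = z^(-4) * z/(z - 5/11) = z^(-3)/(z - 5/11)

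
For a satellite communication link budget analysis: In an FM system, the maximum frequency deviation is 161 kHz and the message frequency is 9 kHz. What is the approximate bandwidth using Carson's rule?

Carson's rule: BW = 2*(delta_f + f_m)
= 2*(161 + 9) kHz = 340 kHz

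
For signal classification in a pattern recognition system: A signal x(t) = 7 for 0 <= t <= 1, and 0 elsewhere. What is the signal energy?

Energy = integral of |x(t)|^2 dt over the signal duration
= 7^2 * 1 = 49 * 1 = 49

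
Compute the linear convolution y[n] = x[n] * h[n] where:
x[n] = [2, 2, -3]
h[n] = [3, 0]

y[n] = sum_k x[k]*h[n-k]. Output length = len(x) + len(h) - 1 = 3 + 2 - 1 = 4.
y[0] = 2*3 = 6
y[1] = 2*3 + 2*0 = 6
y[2] = -3*3 + 2*0 = -9
y[3] = -3*0 = 0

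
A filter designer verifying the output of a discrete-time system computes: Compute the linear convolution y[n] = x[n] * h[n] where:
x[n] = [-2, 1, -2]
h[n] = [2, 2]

y[n] = sum_k x[k]*h[n-k]. Output length = len(x) + len(h) - 1 = 3 + 2 - 1 = 4.
y[0] = -2*2 = -4
y[1] = 1*2 + -2*2 = -2
y[2] = -2*2 + 1*2 = -2
y[3] = -2*2 = -4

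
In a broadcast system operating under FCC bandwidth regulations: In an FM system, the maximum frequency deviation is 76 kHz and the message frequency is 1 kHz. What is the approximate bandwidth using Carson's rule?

Carson's rule: BW = 2*(delta_f + f_m)
= 2*(76 + 1) kHz = 154 kHz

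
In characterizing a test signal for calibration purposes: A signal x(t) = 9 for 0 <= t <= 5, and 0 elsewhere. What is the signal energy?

Energy = integral of |x(t)|^2 dt over the signal duration
= 9^2 * 5 = 81 * 5 = 405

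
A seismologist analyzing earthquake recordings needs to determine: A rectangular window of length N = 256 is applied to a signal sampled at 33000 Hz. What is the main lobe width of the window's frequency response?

For a rectangular window of length N,
the main lobe width in frequency is 2*f_s/N.
= 2*33000/256 = 4125/16 Hz
This determines the minimum frequency separation for resolving two sinusoids.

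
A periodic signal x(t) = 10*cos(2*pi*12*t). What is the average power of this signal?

Average power of A*cos(wt) is A^2/2.
P = 10^2 / 2 = 100/2 = 50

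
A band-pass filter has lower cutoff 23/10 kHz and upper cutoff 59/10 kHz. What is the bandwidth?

Bandwidth = f_high - f_low
= 59/10 kHz - 23/10 kHz = 18/5 kHz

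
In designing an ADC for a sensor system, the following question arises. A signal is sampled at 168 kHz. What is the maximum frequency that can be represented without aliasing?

The maximum frequency that can be represented without aliasing
is the Nyquist frequency: f_max = f_s / 2 = 168 kHz / 2 = 84 kHz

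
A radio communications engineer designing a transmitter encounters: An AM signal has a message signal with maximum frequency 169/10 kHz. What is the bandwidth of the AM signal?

In AM (double-sideband), the bandwidth is twice the message frequency.
BW = 2 * f_m = 2 * 169/10 kHz = 169/5 kHz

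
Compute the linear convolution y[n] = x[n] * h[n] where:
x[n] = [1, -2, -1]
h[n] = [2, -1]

y[n] = sum_k x[k]*h[n-k]. Output length = len(x) + len(h) - 1 = 3 + 2 - 1 = 4.
y[0] = 1*2 = 2
y[1] = -2*2 + 1*-1 = -5
y[2] = -1*2 + -2*-1 = 0
y[3] = -1*-1 = 1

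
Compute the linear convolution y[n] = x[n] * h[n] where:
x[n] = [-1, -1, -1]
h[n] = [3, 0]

y[n] = sum_k x[k]*h[n-k]. Output length = len(x) + len(h) - 1 = 3 + 2 - 1 = 4.
y[0] = -1*3 = -3
y[1] = -1*3 + -1*0 = -3
y[2] = -1*3 + -1*0 = -3
y[3] = -1*0 = 0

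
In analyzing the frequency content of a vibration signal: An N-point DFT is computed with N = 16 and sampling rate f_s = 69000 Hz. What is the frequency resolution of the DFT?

DFT frequency resolution = f_s / N
= 69000 / 16 = 8625/2 Hz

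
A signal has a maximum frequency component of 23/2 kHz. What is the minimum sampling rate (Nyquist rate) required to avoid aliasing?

By the Nyquist-Shannon sampling theorem,
the minimum sampling rate (Nyquist rate) must be at least 2 * f_max.
Nyquist rate = 2 * 23/2 kHz = 23 kHz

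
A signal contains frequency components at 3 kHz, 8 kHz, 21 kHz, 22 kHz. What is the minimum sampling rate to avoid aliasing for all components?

The highest frequency component is f_max = 22 kHz.
Nyquist rate = 2 * f_max = 2 * 22 kHz = 44 kHz.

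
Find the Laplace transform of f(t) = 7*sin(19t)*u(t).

Standard pair: sin(wt)*u(t) <-> w/(s^2+w^2)
With w = 19: L{7*sin(19t)*u(t)} = 133/(s^2+361)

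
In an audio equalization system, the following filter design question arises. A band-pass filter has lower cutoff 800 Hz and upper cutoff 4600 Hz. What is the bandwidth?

Bandwidth = f_high - f_low
= 4600 Hz - 800 Hz = 3800 Hz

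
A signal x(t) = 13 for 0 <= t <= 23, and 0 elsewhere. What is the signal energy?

Energy = integral of |x(t)|^2 dt over the signal duration
= 13^2 * 23 = 169 * 23 = 3887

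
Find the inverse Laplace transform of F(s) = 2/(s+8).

Standard pair: k/(s+a) <-> k*e^(-at)*u(t)
With k=2, a=8: f(t) = 2*e^(-8t)*u(t)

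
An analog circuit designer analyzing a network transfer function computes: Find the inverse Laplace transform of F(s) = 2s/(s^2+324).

Standard pair: s/(s^2+w^2) <-> cos(wt)*u(t)
With k=2, w=18: f(t) = 2*cos(18t)*u(t)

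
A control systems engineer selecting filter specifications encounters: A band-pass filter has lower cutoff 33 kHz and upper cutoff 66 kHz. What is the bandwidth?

Bandwidth = f_high - f_low
= 66 kHz - 33 kHz = 33 kHz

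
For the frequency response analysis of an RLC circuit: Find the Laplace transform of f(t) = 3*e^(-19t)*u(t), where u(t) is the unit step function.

Standard Laplace transform pair:
e^(-at)*u(t) <-> 1/(s+a)
With a = 19: L{3*e^(-19t)*u(t)} = 3/(s+19), ROC: Re(s) > -19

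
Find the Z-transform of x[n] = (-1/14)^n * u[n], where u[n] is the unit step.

The Z-transform of a^n * u[n] is z/(z-a) for |z| > |a|.
Here a = -1/14, so X(z) = z/(z - (-1/14)) = 14z/(14z + 1)
ROC: |z| > 1/14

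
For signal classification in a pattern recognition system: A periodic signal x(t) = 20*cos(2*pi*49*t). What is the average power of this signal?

Average power of A*cos(wt) is A^2/2.
P = 20^2 / 2 = 400/2 = 200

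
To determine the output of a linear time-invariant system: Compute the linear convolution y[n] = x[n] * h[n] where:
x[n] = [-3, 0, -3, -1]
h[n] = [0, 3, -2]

y[n] = sum_k x[k]*h[n-k]. Output length = len(x) + len(h) - 1 = 4 + 3 - 1 = 6.
y[0] = -3*0 = 0
y[1] = 0*0 + -3*3 = -9
y[2] = -3*0 + 0*3 + -3*-2 = 6
y[3] = -1*0 + -3*3 + 0*-2 = -9
y[4] = -1*3 + -3*-2 = 3
y[5] = -1*-2 = 2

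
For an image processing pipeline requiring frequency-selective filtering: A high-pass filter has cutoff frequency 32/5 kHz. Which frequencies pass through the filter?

A high-pass filter passes all frequencies above the cutoff frequency 32/5 kHz and attenuates lower frequencies.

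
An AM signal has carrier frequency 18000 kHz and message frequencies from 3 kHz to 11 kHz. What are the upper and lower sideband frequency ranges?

Upper sideband (USB) = fc + [fm_low, fm_high] = 18000 + [3, 11] = [18003, 18011] kHz
Lower sideband (LSB) = fc - [fm_high, fm_low] = 18000 - [11, 3] = [17989, 17997] kHz
Total occupied spectrum: 17989 kHz to 18011 kHz (plus carrier at 18000 kHz)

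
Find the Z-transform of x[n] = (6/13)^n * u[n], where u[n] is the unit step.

The Z-transform of a^n * u[n] is z/(z-a) for |z| > |a|.
Here a = 6/13, so X(z) = z/(z - (6/13)) = 13z/(13z - 6)
ROC: |z| > 6/13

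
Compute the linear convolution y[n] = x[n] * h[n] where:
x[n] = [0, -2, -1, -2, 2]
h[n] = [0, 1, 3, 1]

y[n] = sum_k x[k]*h[n-k]. Output length = len(x) + len(h) - 1 = 5 + 4 - 1 = 8.
y[0] = 0*0 = 0
y[1] = -2*0 + 0*1 = 0
y[2] = -1*0 + -2*1 + 0*3 = -2
y[3] = -2*0 + -1*1 + -2*3 + 0*1 = -7
y[4] = 2*0 + -2*1 + -1*3 + -2*1 = -7
y[5] = 2*1 + -2*3 + -1*1 = -5
y[6] = 2*3 + -2*1 = 4
y[7] = 2*1 = 2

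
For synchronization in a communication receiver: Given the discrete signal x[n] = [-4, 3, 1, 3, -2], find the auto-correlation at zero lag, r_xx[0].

The auto-correlation at zero lag r_xx[0] equals the signal energy.
r_xx[0] = sum of x[n]^2 = (-4)^2 + 3^2 + 1^2 + 3^2 + (-2)^2
= 16 + 9 + 1 + 9 + 4 = 39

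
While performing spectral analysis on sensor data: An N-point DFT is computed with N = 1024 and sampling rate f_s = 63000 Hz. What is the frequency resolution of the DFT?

DFT frequency resolution = f_s / N
= 63000 / 1024 = 7875/128 Hz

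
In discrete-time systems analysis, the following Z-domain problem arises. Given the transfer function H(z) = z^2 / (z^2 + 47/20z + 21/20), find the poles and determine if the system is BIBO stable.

Poles are roots of the denominator: z^2 + 47/20z + 21/20 = 0.
Quadratic formula: z = [-(47/20) +/- sqrt((47/20)^2 - 4*(21/20))] / 2
Discriminant = 2209/400 - 21/5 = 529/400; sqrt = 23/20.
z = (-47/20 +/- 23/20) / 2 => z = -3/5 or z = -7/4.
|p1| = 7/4, |p2| = 3/5.
For BIBO stability, all poles must lie inside the unit circle (|p| < 1).
System is UNSTABLE since at least one |p| >= 1.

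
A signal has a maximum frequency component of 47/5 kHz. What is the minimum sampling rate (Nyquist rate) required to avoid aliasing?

By the Nyquist-Shannon sampling theorem,
the minimum sampling rate (Nyquist rate) must be at least 2 * f_max.
Nyquist rate = 2 * 47/5 kHz = 94/5 kHz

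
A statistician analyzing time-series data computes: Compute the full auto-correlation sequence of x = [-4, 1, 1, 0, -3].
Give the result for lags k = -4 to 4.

r_xx[k] = sum_m x[m]*x[m+k], indexed from 0, for k = -4 to 4:
  r_xx[-4] = x[4]*x[0] = 12
  r_xx[-3] = x[3]*x[0] + x[4]*x[1] = -3
  r_xx[-2] = x[2]*x[0] + x[3]*x[1] + x[4]*x[2] = -7
  r_xx[-1] = x[1]*x[0] + x[2]*x[1] + x[3]*x[2] + x[4]*x[3] = -3
  r_xx[0] = x[0]*x[0] + x[1]*x[1] + x[2]*x[2] + x[3]*x[3] + x[4]*x[4] = 27
  r_xx[1] = x[0]*x[1] + x[1]*x[2] + x[2]*x[3] + x[3]*x[4] = -3
  r_xx[2] = x[0]*x[2] + x[1]*x[3] + x[2]*x[4] = -7
  r_xx[3] = x[0]*x[3] + x[1]*x[4] = -3
  r_xx[4] = x[0]*x[4] = 12
r_xx = [12, -3, -7, -3, 27, -3, -7, -3, 12]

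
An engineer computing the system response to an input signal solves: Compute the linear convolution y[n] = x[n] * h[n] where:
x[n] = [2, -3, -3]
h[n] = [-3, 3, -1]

y[n] = sum_k x[k]*h[n-k]. Output length = len(x) + len(h) - 1 = 3 + 3 - 1 = 5.
y[0] = 2*-3 = -6
y[1] = -3*-3 + 2*3 = 15
y[2] = -3*-3 + -3*3 + 2*-1 = -2
y[3] = -3*3 + -3*-1 = -6
y[4] = -3*-1 = 3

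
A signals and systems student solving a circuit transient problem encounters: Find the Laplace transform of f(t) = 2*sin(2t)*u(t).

Standard pair: sin(wt)*u(t) <-> w/(s^2+w^2)
With w = 2: L{2*sin(2t)*u(t)} = 4/(s^2+4)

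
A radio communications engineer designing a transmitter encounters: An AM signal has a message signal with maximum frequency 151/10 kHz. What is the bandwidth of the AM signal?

In AM (double-sideband), the bandwidth is twice the message frequency.
BW = 2 * f_m = 2 * 151/10 kHz = 151/5 kHz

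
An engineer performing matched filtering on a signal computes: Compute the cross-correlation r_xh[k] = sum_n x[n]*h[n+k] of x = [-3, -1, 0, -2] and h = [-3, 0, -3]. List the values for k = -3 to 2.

Both sequences indexed from 0 and zero outside their support.
Lags with overlap: k = -3 to 2.
  r_xh[-3] = x[3]*h[0] = 6
  r_xh[-2] = x[2]*h[0] + x[3]*h[1] = 0
  r_xh[-1] = x[1]*h[0] + x[2]*h[1] + x[3]*h[2] = 9
  r_xh[0] = x[0]*h[0] + x[1]*h[1] + x[2]*h[2] = 9
  r_xh[1] = x[0]*h[1] + x[1]*h[2] = 3
  r_xh[2] = x[0]*h[2] = 9
r_xh = [6, 0, 9, 9, 3, 9] (for k = -3, ..., 2)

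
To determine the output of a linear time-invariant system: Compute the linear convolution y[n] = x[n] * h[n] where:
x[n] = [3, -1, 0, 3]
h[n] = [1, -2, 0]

y[n] = sum_k x[k]*h[n-k]. Output length = len(x) + len(h) - 1 = 4 + 3 - 1 = 6.
y[0] = 3*1 = 3
y[1] = -1*1 + 3*-2 = -7
y[2] = 0*1 + -1*-2 + 3*0 = 2
y[3] = 3*1 + 0*-2 + -1*0 = 3
y[4] = 3*-2 + 0*0 = -6
y[5] = 3*0 = 0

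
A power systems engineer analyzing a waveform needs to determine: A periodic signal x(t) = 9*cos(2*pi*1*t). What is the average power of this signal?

Average power of A*cos(wt) is A^2/2.
P = 9^2 / 2 = 81/2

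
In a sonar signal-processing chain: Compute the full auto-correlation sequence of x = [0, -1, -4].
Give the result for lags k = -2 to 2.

r_xx[k] = sum_m x[m]*x[m+k], indexed from 0, for k = -2 to 2:
  r_xx[-2] = x[2]*x[0] = 0
  r_xx[-1] = x[1]*x[0] + x[2]*x[1] = 4
  r_xx[0] = x[0]*x[0] + x[1]*x[1] + x[2]*x[2] = 17
  r_xx[1] = x[0]*x[1] + x[1]*x[2] = 4
  r_xx[2] = x[0]*x[2] = 0
r_xx = [0, 4, 17, 4, 0]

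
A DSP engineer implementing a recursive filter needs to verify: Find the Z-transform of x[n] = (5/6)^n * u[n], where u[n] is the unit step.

The Z-transform of a^n * u[n] is z/(z-a) for |z| > |a|.
Here a = 5/6, so X(z) = z/(z - (5/6)) = 6z/(6z - 5)
ROC: |z| > 5/6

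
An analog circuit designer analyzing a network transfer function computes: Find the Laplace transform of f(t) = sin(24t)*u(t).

Standard pair: sin(wt)*u(t) <-> w/(s^2+w^2)
With w = 24: L{sin(24t)*u(t)} = 24/(s^2+576)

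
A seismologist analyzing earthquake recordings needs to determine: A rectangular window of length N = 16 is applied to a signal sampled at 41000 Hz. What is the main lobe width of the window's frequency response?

For a rectangular window of length N,
the main lobe width in frequency is 2*f_s/N.
= 2*41000/16 = 5125 Hz
This determines the minimum frequency separation for resolving two sinusoids.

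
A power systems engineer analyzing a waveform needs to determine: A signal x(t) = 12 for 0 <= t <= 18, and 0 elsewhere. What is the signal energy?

Energy = integral of |x(t)|^2 dt over the signal duration
= 12^2 * 18 = 144 * 18 = 2592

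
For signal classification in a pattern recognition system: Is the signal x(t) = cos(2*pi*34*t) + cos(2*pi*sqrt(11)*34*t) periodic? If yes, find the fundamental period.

f1 = 34 Hz, f2 = 34*sqrt(11) Hz
Ratio f2/f1 = sqrt(11), which is irrational.
Since the frequency ratio is irrational, no common period exists.
The signal is not periodic.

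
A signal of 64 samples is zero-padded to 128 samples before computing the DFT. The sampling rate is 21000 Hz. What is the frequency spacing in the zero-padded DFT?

Original DFT: N = 64, resolution = f_s/N = 21000/64 = 2625/8 Hz
Zero-padded DFT: N = 128, resolution = f_s/N = 21000/128 = 2625/16 Hz
Zero-padding interpolates the spectrum (finer frequency grid)
but does NOT improve the true spectral resolution (ability to resolve close frequencies).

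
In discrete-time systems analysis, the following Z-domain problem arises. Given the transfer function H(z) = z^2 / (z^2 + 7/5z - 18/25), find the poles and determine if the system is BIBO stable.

Poles are roots of the denominator: z^2 + 7/5z - 18/25 = 0.
Quadratic formula: z = [-(7/5) +/- sqrt((7/5)^2 - 4*(-18/25))] / 2
Discriminant = 49/25 + 72/25 = 121/25; sqrt = 11/5.
z = (-7/5 +/- 11/5) / 2 => z = 2/5 or z = -9/5.
|p1| = 9/5, |p2| = 2/5.
For BIBO stability, all poles must lie inside the unit circle (|p| < 1).
System is UNSTABLE since at least one |p| >= 1.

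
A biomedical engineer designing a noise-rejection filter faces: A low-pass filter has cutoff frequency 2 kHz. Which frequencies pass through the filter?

A low-pass filter passes all frequencies below the cutoff frequency 2 kHz and attenuates higher frequencies.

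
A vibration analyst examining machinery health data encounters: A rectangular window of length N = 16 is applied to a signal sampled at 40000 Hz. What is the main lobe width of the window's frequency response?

For a rectangular window of length N,
the main lobe width in frequency is 2*f_s/N.
= 2*40000/16 = 5000 Hz
This determines the minimum frequency separation for resolving two sinusoids.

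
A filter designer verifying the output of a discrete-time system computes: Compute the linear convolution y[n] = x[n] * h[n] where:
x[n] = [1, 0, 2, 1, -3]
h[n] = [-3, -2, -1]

y[n] = sum_k x[k]*h[n-k]. Output length = len(x) + len(h) - 1 = 5 + 3 - 1 = 7.
y[0] = 1*-3 = -3
y[1] = 0*-3 + 1*-2 = -2
y[2] = 2*-3 + 0*-2 + 1*-1 = -7
y[3] = 1*-3 + 2*-2 + 0*-1 = -7
y[4] = -3*-3 + 1*-2 + 2*-1 = 5
y[5] = -3*-2 + 1*-1 = 5
y[6] = -3*-1 = 3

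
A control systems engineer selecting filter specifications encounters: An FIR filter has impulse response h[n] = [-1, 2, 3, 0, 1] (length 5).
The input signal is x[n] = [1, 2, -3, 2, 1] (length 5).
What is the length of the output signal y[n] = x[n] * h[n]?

For linear convolution, the output length is:
len(y) = len(x) + len(h) - 1 = 5 + 5 - 1 = 9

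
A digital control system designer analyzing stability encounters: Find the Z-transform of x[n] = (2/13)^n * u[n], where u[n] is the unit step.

The Z-transform of a^n * u[n] is z/(z-a) for |z| > |a|.
Here a = 2/13, so X(z) = z/(z - (2/13)) = 13z/(13z - 2)
ROC: |z| > 2/13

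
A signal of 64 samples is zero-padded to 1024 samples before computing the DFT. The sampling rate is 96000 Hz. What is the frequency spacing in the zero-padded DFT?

Original DFT: N = 64, resolution = f_s/N = 96000/64 = 1500 Hz
Zero-padded DFT: N = 1024, resolution = f_s/N = 96000/1024 = 375/4 Hz
Zero-padding interpolates the spectrum (finer frequency grid)
but does NOT improve the true spectral resolution (ability to resolve close frequencies).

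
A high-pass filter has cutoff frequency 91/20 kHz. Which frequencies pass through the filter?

A high-pass filter passes all frequencies above the cutoff frequency 91/20 kHz and attenuates lower frequencies.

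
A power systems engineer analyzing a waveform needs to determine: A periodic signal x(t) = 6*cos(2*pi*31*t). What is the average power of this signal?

Average power of A*cos(wt) is A^2/2.
P = 6^2 / 2 = 36/2 = 18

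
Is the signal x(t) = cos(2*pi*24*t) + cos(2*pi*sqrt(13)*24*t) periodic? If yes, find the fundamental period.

f1 = 24 Hz, f2 = 24*sqrt(13) Hz
Ratio f2/f1 = sqrt(13), which is irrational.
Since the frequency ratio is irrational, no common period exists.
The signal is not periodic.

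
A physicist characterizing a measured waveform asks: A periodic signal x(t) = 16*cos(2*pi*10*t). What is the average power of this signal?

Average power of A*cos(wt) is A^2/2.
P = 16^2 / 2 = 256/2 = 128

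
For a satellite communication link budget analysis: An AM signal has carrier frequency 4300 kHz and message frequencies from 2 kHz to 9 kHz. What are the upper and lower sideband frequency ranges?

Upper sideband (USB) = fc + [fm_low, fm_high] = 4300 + [2, 9] = [4302, 4309] kHz
Lower sideband (LSB) = fc - [fm_high, fm_low] = 4300 - [9, 2] = [4291, 4298] kHz
Total occupied spectrum: 4291 kHz to 4309 kHz (plus carrier at 4300 kHz)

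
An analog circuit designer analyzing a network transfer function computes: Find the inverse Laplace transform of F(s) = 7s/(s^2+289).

Standard pair: s/(s^2+w^2) <-> cos(wt)*u(t)
With k=7, w=17: f(t) = 7*cos(17t)*u(t)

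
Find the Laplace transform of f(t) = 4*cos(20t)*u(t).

Standard pair: cos(wt)*u(t) <-> s/(s^2+w^2)
With w = 20: L{4*cos(20t)*u(t)} = 4s/(s^2+400)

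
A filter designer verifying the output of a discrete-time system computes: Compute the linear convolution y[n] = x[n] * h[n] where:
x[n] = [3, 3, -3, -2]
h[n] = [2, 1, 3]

y[n] = sum_k x[k]*h[n-k]. Output length = len(x) + len(h) - 1 = 4 + 3 - 1 = 6.
y[0] = 3*2 = 6
y[1] = 3*2 + 3*1 = 9
y[2] = -3*2 + 3*1 + 3*3 = 6
y[3] = -2*2 + -3*1 + 3*3 = 2
y[4] = -2*1 + -3*3 = -11
y[5] = -2*3 = -6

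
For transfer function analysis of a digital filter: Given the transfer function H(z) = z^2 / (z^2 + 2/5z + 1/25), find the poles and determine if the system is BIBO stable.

Poles are roots of the denominator: z^2 + 2/5z + 1/25 = 0.
Quadratic formula: z = [-(2/5) +/- sqrt((2/5)^2 - 4*(1/25))] / 2
Discriminant = 4/25 - 4/25 = 0; sqrt = 0.
z = (-2/5 +/- 0) / 2 = -1/5 (repeated root).
|p1| = 1/5, |p2| = 1/5.
For BIBO stability, all poles must lie inside the unit circle (|p| < 1).
System is STABLE since both |p| < 1.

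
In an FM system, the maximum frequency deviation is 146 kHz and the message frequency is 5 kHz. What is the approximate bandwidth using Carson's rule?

Carson's rule: BW = 2*(delta_f + f_m)
= 2*(146 + 5) kHz = 302 kHz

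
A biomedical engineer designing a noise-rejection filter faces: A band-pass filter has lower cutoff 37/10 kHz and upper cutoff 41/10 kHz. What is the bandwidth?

Bandwidth = f_high - f_low
= 41/10 kHz - 37/10 kHz = 2/5 kHz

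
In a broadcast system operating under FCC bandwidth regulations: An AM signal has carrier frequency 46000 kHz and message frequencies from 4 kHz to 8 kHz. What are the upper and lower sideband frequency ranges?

Upper sideband (USB) = fc + [fm_low, fm_high] = 46000 + [4, 8] = [46004, 46008] kHz
Lower sideband (LSB) = fc - [fm_high, fm_low] = 46000 - [8, 4] = [45992, 45996] kHz
Total occupied spectrum: 45992 kHz to 46008 kHz (plus carrier at 46000 kHz)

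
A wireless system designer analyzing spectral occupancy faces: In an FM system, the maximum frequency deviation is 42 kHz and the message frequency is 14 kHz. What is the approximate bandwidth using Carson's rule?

Carson's rule: BW = 2*(delta_f + f_m)
= 2*(42 + 14) kHz = 112 kHz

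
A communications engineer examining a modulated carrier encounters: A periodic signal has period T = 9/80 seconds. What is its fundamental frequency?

The fundamental frequency is the reciprocal of the period.
f = 1/T = 1/(9/80) = 80/9 Hz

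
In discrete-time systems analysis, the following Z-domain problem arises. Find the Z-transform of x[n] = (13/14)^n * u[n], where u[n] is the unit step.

The Z-transform of a^n * u[n] is z/(z-a) for |z| > |a|.
Here a = 13/14, so X(z) = z/(z - (13/14)) = 14z/(14z - 13)
ROC: |z| > 13/14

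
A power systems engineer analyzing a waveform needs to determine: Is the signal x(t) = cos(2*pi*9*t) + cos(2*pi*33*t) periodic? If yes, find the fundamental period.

f1 = 9 Hz, f2 = 33 Hz
Period T1 = 1/9, T2 = 1/33
Ratio T1/T2 = 33/9, which is rational.
The signal is periodic with fundamental period T = 1/GCD(9,33) = 1/3 s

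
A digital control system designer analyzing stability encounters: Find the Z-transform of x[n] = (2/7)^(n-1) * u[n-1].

Time-shifting property: if X(z) = Z{x[n]}, then Z{x[n-d]} = z^(-d) * X(z)
X(z) = z/(z - 2/7) for x[n] = (2/7)^n * u[n]
Z{x[n-1]} = z^(-1) * z/(z - 2/7) = 1/(z - 2/7)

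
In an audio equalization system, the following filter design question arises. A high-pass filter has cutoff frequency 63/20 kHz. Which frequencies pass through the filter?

A high-pass filter passes all frequencies above the cutoff frequency 63/20 kHz and attenuates lower frequencies.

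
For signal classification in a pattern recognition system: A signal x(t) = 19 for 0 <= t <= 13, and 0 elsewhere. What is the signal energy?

Energy = integral of |x(t)|^2 dt over the signal duration
= 19^2 * 13 = 361 * 13 = 4693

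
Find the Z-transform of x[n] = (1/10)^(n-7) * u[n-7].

Time-shifting property: if X(z) = Z{x[n]}, then Z{x[n-d]} = z^(-d) * X(z)
X(z) = z/(z - 1/10) for x[n] = (1/10)^n * u[n]
Z{x[n-7]} = z^(-7) * z/(z - 1/10) = z^(-6)/(z - 1/10)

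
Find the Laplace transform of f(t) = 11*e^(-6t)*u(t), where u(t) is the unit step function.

Standard Laplace transform pair:
e^(-at)*u(t) <-> 1/(s+a)
With a = 6: L{11*e^(-6t)*u(t)} = 11/(s+6), ROC: Re(s) > -6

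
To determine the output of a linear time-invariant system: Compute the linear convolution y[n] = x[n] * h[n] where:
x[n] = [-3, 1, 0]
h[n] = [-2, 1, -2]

y[n] = sum_k x[k]*h[n-k]. Output length = len(x) + len(h) - 1 = 3 + 3 - 1 = 5.
y[0] = -3*-2 = 6
y[1] = 1*-2 + -3*1 = -5
y[2] = 0*-2 + 1*1 + -3*-2 = 7
y[3] = 0*1 + 1*-2 = -2
y[4] = 0*-2 = 0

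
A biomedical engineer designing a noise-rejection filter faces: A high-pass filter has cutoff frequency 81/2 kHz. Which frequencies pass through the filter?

A high-pass filter passes all frequencies above the cutoff frequency 81/2 kHz and attenuates lower frequencies.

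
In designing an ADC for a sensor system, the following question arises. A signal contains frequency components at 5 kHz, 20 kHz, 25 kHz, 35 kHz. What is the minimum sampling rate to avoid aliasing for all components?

The highest frequency component is f_max = 35 kHz.
Nyquist rate = 2 * f_max = 2 * 35 kHz = 70 kHz.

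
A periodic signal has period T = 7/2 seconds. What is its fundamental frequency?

The fundamental frequency is the reciprocal of the period.
f = 1/T = 1/(7/2) = 2/7 Hz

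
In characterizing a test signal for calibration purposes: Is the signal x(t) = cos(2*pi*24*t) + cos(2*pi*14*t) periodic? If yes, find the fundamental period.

f1 = 24 Hz, f2 = 14 Hz
Period T1 = 1/24, T2 = 1/14
Ratio T1/T2 = 14/24, which is rational.
The signal is periodic with fundamental period T = 1/GCD(24,14) = 1/2 s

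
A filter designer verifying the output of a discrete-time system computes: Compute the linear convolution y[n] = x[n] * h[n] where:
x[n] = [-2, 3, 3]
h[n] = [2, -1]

y[n] = sum_k x[k]*h[n-k]. Output length = len(x) + len(h) - 1 = 3 + 2 - 1 = 4.
y[0] = -2*2 = -4
y[1] = 3*2 + -2*-1 = 8
y[2] = 3*2 + 3*-1 = 3
y[3] = 3*-1 = -3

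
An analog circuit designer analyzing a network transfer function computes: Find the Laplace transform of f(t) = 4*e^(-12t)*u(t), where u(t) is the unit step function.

Standard Laplace transform pair:
e^(-at)*u(t) <-> 1/(s+a)
With a = 12: L{4*e^(-12t)*u(t)} = 4/(s+12), ROC: Re(s) > -12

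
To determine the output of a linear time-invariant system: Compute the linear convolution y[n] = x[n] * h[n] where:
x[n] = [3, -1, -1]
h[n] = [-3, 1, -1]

y[n] = sum_k x[k]*h[n-k]. Output length = len(x) + len(h) - 1 = 3 + 3 - 1 = 5.
y[0] = 3*-3 = -9
y[1] = -1*-3 + 3*1 = 6
y[2] = -1*-3 + -1*1 + 3*-1 = -1
y[3] = -1*1 + -1*-1 = 0
y[4] = -1*-1 = 1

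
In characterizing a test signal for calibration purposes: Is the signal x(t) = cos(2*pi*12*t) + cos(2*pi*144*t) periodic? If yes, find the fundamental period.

f1 = 12 Hz, f2 = 144 Hz
Period T1 = 1/12, T2 = 1/144
Ratio T1/T2 = 144/12, which is rational.
The signal is periodic with fundamental period T = 1/GCD(12,144) = 1/12 s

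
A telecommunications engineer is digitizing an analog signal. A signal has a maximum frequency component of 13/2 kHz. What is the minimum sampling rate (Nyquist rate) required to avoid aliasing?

By the Nyquist-Shannon sampling theorem,
the minimum sampling rate (Nyquist rate) must be at least 2 * f_max.
Nyquist rate = 2 * 13/2 kHz = 13 kHz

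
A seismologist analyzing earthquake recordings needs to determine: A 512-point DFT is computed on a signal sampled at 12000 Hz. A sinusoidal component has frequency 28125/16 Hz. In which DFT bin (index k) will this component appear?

DFT frequency resolution = f_s/N = 12000/512 = 375/16 Hz
Bin index k = f_signal / resolution = 28125/16 / 375/16 = 75
The signal frequency 28125/16 Hz falls in DFT bin k = 75.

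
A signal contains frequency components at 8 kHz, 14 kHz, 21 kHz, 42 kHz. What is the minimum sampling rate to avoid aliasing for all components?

The highest frequency component is f_max = 42 kHz.
Nyquist rate = 2 * f_max = 2 * 42 kHz = 84 kHz.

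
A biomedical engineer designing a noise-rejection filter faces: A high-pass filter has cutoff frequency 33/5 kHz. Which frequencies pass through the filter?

A high-pass filter passes all frequencies above the cutoff frequency 33/5 kHz and attenuates lower frequencies.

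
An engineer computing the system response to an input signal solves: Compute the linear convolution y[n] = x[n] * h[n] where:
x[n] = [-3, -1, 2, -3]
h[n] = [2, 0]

y[n] = sum_k x[k]*h[n-k]. Output length = len(x) + len(h) - 1 = 4 + 2 - 1 = 5.
y[0] = -3*2 = -6
y[1] = -1*2 + -3*0 = -2
y[2] = 2*2 + -1*0 = 4
y[3] = -3*2 + 2*0 = -6
y[4] = -3*0 = 0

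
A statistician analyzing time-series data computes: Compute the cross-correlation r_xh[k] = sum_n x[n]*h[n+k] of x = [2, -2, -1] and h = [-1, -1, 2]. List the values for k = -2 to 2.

Both sequences indexed from 0 and zero outside their support.
Lags with overlap: k = -2 to 2.
  r_xh[-2] = x[2]*h[0] = 1
  r_xh[-1] = x[1]*h[0] + x[2]*h[1] = 3
  r_xh[0] = x[0]*h[0] + x[1]*h[1] + x[2]*h[2] = -2
  r_xh[1] = x[0]*h[1] + x[1]*h[2] = -6
  r_xh[2] = x[0]*h[2] = 4
r_xh = [1, 3, -2, -6, 4] (for k = -2, ..., 2)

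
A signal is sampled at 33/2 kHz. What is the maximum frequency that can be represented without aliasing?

The maximum frequency that can be represented without aliasing
is the Nyquist frequency: f_max = f_s / 2 = 33/2 kHz / 2 = 33/4 kHz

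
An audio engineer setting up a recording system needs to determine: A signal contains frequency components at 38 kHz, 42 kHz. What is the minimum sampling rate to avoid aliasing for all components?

The highest frequency component is f_max = 42 kHz.
Nyquist rate = 2 * f_max = 2 * 42 kHz = 84 kHz.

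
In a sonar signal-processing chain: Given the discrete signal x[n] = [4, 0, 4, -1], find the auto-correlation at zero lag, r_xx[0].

The auto-correlation at zero lag r_xx[0] equals the signal energy.
r_xx[0] = sum of x[n]^2 = 4^2 + 0^2 + 4^2 + (-1)^2
= 16 + 0 + 16 + 1 = 33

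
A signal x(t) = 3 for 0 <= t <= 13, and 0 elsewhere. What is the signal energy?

Energy = integral of |x(t)|^2 dt over the signal duration
= 3^2 * 13 = 9 * 13 = 117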